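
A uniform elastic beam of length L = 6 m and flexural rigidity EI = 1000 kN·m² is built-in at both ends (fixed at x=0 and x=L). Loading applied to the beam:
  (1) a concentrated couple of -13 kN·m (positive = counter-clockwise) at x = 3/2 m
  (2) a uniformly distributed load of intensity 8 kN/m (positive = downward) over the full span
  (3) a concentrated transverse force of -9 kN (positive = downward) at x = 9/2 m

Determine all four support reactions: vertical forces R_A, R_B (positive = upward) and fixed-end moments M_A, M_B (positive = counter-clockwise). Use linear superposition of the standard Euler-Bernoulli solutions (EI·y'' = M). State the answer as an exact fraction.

Load 1 — applied couple M₀=-13 kN·m at a=3/2 m (b=L-a=9/2):
  R_A = 6M₀ab/L³ = 6·(-13)·(3/2)·(9/2)/6³ = -39/16 kN
  M_A = M₀b(2a-b)/L² = (-13)·(9/2)·(2·(3/2)-(9/2))/6² = 39/16 kN·m
  R_B = -6M₀ab/L³ = -6·(-13)·(3/2)·(9/2)/6³ = 39/16 kN
  M_B = M₀a(2b-a)/L² = (-13)·(3/2)·(2·(9/2)-(3/2))/6² = -65/16 kN·m
Load 2 — uniform load w=8 kN/m over full span:
  R_A = wL/2 = 8·6/2 = 24 kN
  M_A = wL²/12 = 8·6²/12 = 24 kN·m
  R_B = wL/2 = 8·6/2 = 24 kN
  M_B = -wL²/12 = -8·6²/12 = -24 kN·m
Load 3 — point force P=-9 kN at a=9/2 m (b=L-a=3/2):
  R_A = Pb²(3a+b)/L³ = (-9)·(3/2)²·(3·(9/2)+(3/2))/6³ = -45/32 kN
  M_A = Pab²/L² = (-9)·(9/2)·(3/2)²/6² = -81/32 kN·m
  R_B = Pa²(a+3b)/L³ = (-9)·(9/2)²·((9/2)+3·(3/2))/6³ = -243/32 kN
  M_B = -Pa²b/L² = -(-9)·(9/2)²·(3/2)/6² = 243/32 kN·m
Superposition: R_A = 645/32 kN, M_A = 765/32 kN·m, R_B = 603/32 kN, M_B = -655/32 kN·m

R_A = 645/32 kN, M_A = 765/32 kN·m, R_B = 603/32 kN, M_B = -655/32 kN·m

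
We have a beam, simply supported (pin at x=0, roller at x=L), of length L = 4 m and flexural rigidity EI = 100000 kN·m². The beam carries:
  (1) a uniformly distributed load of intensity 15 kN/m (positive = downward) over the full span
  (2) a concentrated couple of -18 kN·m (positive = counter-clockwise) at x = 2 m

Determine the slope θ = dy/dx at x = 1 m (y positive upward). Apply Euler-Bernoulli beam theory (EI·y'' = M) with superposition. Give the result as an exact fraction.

θ(1) = -107/400000 rad

Load 1 — uniform load w=15 kN/m over full span:
  θ_1 = -w(L³-6Lx²+4x³)/(24EI) = -15·(4³-6·4·1²+4·1³)/(24·100000) = -11/40000 rad
Load 2 — applied couple M₀=-18 kN·m at a=2 m (b=L-a=2):
  θ_2 = (M₀x²/(2L)+C₁)/EI  [x≤a] with C₁=M₀(3b²-L²)/(6L)=3 = ((-18)·1²/(2·4)+3)/100000 = 3/400000 rad
Superposition: θ = Σ θ_i = -107/400000 rad ≈ -0.000267 rad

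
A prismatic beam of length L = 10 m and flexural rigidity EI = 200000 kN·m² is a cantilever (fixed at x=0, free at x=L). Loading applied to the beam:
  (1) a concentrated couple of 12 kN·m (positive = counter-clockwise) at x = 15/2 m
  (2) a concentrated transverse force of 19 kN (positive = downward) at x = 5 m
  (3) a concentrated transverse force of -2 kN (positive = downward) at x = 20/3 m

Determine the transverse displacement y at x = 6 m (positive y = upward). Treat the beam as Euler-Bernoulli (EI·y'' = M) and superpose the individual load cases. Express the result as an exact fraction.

Load 1 — applied couple M₀=12 kN·m at a=15/2 m (b=L-a=5/2):
  y_1 = M₀x²/(2EI)  [x≤a] = 12·6²/(2·200000) = 27/25000 m
Load 2 — point force P=19 kN at a=5 m (b=L-a=5):
  y_2 = -Pa²(3x-a)/(6EI)  [x>a] = -19·5²·(3·6-5)/(6·200000) = -247/48000 m
Load 3 — point force P=-2 kN at a=20/3 m (b=L-a=10/3):
  y_3 = -Px²(3a-x)/(6EI)  [x≤a] = -(-2)·6²·(3·(20/3)-6)/(6·200000) = 21/25000 m
Superposition: y = Σ y_i = -3871/1200000 m ≈ -0.003226 m

y(6) = -3871/1200000 m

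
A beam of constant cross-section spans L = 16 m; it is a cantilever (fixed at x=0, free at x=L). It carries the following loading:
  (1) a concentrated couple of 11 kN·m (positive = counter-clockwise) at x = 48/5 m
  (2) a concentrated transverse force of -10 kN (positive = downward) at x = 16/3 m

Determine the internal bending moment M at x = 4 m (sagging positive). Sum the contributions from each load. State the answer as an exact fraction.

M(4) = 73/3 kN·m

Load 1 — applied couple M₀=11 kN·m at a=48/5 m (b=L-a=32/5):
  M_1 = M₀  [x≤a] = 11 = 11 kN·m
Load 2 — point force P=-10 kN at a=16/3 m (b=L-a=32/3):
  M_2 = -P(a-x)  [x≤a] = -(-10)·((16/3)-4) = 40/3 kN·m
Superposition: M = Σ M_i = 73/3 kN·m ≈ 24.333333 kN·m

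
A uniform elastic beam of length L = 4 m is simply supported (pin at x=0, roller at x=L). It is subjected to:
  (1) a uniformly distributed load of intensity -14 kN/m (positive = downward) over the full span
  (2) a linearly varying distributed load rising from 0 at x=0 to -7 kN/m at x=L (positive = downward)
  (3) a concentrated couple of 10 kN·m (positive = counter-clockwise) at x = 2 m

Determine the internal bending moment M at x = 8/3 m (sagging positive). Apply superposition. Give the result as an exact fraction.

Load 1 — uniform load w=-14 kN/m over full span:
  M_1 = wx(L-x)/2 = (-14)·(8/3)·(4-(8/3))/2 = -224/9 kN·m
Load 2 — triangular load w₀=-7 kN/m (0→w₀ over full span):
  M_2 = w₀Lx/6 - w₀x³/(6L) = (-7)·4·(8/3)/6 - (-7)·(8/3)³/(6·4) = -560/81 kN·m
Load 3 — applied couple M₀=10 kN·m at a=2 m (b=L-a=2):
  M_3 = M₀x/L - M₀  [x>a] = 10·(8/3)/4 - 10 = -10/3 kN·m
Superposition: M = Σ M_i = -2846/81 kN·m ≈ -35.135802 kN·m

M(8/3) = -2846/81 kN·m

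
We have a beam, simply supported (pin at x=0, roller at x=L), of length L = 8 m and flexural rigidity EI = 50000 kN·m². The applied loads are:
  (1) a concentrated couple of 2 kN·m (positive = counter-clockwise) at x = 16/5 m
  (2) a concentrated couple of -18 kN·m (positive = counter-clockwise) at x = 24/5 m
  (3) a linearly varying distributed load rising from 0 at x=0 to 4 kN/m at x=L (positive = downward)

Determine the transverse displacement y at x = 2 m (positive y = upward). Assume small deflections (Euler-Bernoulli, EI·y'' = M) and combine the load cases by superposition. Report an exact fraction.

y(2) = -1873/1875000 m

Load 1 — applied couple M₀=2 kN·m at a=16/5 m (b=L-a=24/5):
  y_1 = (M₀x³/(6L)+C₁x)/EI  [x≤a] with C₁=M₀(3b²-L²)/(6L)=16/75 = (2·2³/(6·8)+(16/75)·2)/50000 = 19/1250000 m
Load 2 — applied couple M₀=-18 kN·m at a=24/5 m (b=L-a=16/5):
  y_2 = (M₀x³/(6L)+C₁x)/EI  [x≤a] with C₁=M₀(3b²-L²)/(6L)=312/25 = ((-18)·2³/(6·8)+(312/25)·2)/50000 = 549/1250000 m
Load 3 — triangular load w₀=4 kN/m (0→w₀ over full span):
  y_3 = -w₀x(7L⁴-10L²x²+3x⁴)/(360LEI) = -4·2·(7·8⁴-10·8²·2²+3·2⁴)/(360·8·50000) = -109/75000 m
Superposition: y = Σ y_i = -1873/1875000 m ≈ -0.000999 m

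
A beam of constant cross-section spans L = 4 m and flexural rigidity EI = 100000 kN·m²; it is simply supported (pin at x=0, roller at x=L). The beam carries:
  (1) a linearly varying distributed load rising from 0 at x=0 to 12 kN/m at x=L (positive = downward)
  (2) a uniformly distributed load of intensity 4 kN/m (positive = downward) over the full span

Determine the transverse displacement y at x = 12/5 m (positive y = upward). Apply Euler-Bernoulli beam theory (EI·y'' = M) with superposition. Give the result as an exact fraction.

Load 1 — triangular load w₀=12 kN/m (0→w₀ over full span):
  y_1 = -w₀x(7L⁴-10L²x²+3x⁴)/(360LEI) = -12·(12/5)·(7·4⁴-10·4²·(12/5)²+3·(12/5)⁴)/(360·4·100000) = -9472/48828125 m
Load 2 — uniform load w=4 kN/m over full span:
  y_2 = -wx(L³-2Lx²+x³)/(24EI) = -4·(12/5)·(4³-2·4·(12/5)²+(12/5)³)/(24·100000) = -248/1953125 m
Superposition: y = Σ y_i = -15672/48828125 m ≈ -0.000321 m

y(12/5) = -15672/48828125 m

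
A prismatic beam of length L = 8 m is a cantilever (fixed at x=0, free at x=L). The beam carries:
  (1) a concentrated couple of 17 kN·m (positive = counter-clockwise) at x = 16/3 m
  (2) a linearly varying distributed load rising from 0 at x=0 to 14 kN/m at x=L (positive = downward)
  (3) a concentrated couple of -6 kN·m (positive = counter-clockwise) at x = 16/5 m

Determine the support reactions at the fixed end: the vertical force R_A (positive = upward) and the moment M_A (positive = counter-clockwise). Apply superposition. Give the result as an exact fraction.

R_A = 56 kN, M_A = 863/3 kN·m

Load 1 — applied couple M₀=17 kN·m at a=16/3 m (b=L-a=8/3):
  R_A = 0 kN
  M_A = -M₀ = -17 kN·m
Load 2 — triangular load w₀=14 kN/m (0→w₀ over full span):
  R_A = w₀L/2 = 14·8/2 = 56 kN
  M_A = w₀L²/3 = 14·8²/3 = 896/3 kN·m
Load 3 — applied couple M₀=-6 kN·m at a=16/5 m (b=L-a=24/5):
  R_A = 0 kN
  M_A = -M₀ = -(-6) = 6 kN·m
Superposition: R_A = 56 kN, M_A = 863/3 kN·m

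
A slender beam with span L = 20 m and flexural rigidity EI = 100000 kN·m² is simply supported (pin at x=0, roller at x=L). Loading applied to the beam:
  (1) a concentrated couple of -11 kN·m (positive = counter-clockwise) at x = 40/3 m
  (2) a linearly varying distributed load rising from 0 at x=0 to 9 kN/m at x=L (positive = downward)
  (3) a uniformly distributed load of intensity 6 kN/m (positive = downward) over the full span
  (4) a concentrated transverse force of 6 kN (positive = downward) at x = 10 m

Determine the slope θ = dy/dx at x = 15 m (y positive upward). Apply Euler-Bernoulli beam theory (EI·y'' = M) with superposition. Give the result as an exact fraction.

θ(15) = 28733/1152000 rad

Load 1 — applied couple M₀=-11 kN·m at a=40/3 m (b=L-a=20/3):
  θ_1 = (M₀x²/(2L)-M₀(x-a)+C₁)/EI  [x>a] with C₁=M₀(3b²-L²)/(6L)=220/9 = ((-11)·15²/(2·20)-(-11)·(15-(40/3))+(220/9))/100000 = -11/57600 rad
Load 2 — triangular load w₀=9 kN/m (0→w₀ over full span):
  θ_2 = -w₀(7L⁴-30L²x²+15x⁴)/(360LEI) = -9·(7·20⁴-30·20²·15²+15·15⁴)/(360·20·100000) = 1313/128000 rad
Load 3 — uniform load w=6 kN/m over full span:
  θ_3 = -w(L³-6Lx²+4x³)/(24EI) = -6·(20³-6·20·15²+4·15³)/(24·100000) = 11/800 rad
Load 4 — point force P=6 kN at a=10 m (b=L-a=10):
  θ_4 = -Pa(2L²-6Lx+3x²+a²)/(6LEI)  [x>a] = -6·10·(2·20²-6·20·15+3·15²+10²)/(6·20·100000) = 9/8000 rad
Superposition: θ = Σ θ_i = 28733/1152000 rad ≈ 0.024942 rad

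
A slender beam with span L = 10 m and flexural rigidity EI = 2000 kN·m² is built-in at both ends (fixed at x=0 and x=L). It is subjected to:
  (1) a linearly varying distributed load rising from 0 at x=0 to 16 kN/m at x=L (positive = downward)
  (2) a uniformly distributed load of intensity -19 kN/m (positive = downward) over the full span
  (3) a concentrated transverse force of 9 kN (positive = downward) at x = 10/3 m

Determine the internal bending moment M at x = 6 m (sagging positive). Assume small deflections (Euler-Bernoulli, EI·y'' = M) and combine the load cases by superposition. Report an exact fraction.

Load 1 — triangular load w₀=16 kN/m (0→w₀ over full span):
  M_1 = 3w₀Lx/20 - w₀L²/30 - w₀x³/(6L) = 3·16·10·6/20 - 16·10²/30 - 16·6³/(6·10) = 496/15 kN·m
Load 2 — uniform load w=-19 kN/m over full span:
  M_2 = wLx/2 - wL²/12 - wx²/2 = (-19)·10·6/2 - (-19)·10²/12 - (-19)·6²/2 = -209/3 kN·m
Load 3 — point force P=9 kN at a=10/3 m (b=L-a=20/3):
  M_3 = Pa²(a+3b)(L-x)/L³ - Pa²b/L²  [x>a] = 9·(10/3)²·((10/3)+3·(20/3))·(10-6)/10³ - 9·(10/3)²·(20/3)/10² = 8/3 kN·m
Superposition: M = Σ M_i = -509/15 kN·m ≈ -33.933333 kN·m

M(6) = -509/15 kN·m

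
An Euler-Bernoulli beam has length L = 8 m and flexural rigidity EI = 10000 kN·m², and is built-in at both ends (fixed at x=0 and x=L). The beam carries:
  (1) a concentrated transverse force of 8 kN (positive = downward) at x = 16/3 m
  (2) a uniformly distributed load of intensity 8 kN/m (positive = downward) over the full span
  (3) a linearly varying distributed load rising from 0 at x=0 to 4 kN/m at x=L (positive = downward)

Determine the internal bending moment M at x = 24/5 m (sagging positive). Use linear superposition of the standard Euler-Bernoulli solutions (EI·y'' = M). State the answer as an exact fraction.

M(24/5) = 98816/3375 kN·m

Load 1 — point force P=8 kN at a=16/3 m (b=L-a=8/3):
  M_1 = Pb²(3a+b)x/L³ - Pab²/L²  [x≤a] = 8·(8/3)²·(3·(16/3)+(8/3))·(24/5)/8³ - 8·(16/3)·(8/3)²/8² = 704/135 kN·m
Load 2 — uniform load w=8 kN/m over full span:
  M_2 = wLx/2 - wL²/12 - wx²/2 = 8·8·(24/5)/2 - 8·8²/12 - 8·(24/5)²/2 = 1408/75 kN·m
Load 3 — triangular load w₀=4 kN/m (0→w₀ over full span):
  M_3 = 3w₀Lx/20 - w₀L²/30 - w₀x³/(6L) = 3·4·8·(24/5)/20 - 4·8²/30 - 4·(24/5)³/(6·8) = 1984/375 kN·m
Superposition: M = Σ M_i = 98816/3375 kN·m ≈ 29.278815 kN·m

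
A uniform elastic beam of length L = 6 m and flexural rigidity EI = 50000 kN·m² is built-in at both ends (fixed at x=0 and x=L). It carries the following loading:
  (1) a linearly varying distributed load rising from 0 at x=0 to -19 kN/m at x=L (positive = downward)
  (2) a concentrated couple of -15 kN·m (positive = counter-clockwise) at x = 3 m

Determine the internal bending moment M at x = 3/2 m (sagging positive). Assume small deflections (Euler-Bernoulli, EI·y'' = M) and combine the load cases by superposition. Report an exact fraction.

M(3/2) = -471/160 kN·m

Load 1 — triangular load w₀=-19 kN/m (0→w₀ over full span):
  M_1 = 3w₀Lx/20 - w₀L²/30 - w₀x³/(6L) = 3·(-19)·6·(3/2)/20 - (-19)·6²/30 - (-19)·(3/2)³/(6·6) = -171/160 kN·m
Load 2 — applied couple M₀=-15 kN·m at a=3 m (b=L-a=3):
  M_2 = R_Ax - M_A  [x≤a] with R_A=-15/4, M_A=-15/4 = (-15/4)·(3/2) - (-15/4) = -15/8 kN·m
Superposition: M = Σ M_i = -471/160 kN·m ≈ -2.943750 kN·m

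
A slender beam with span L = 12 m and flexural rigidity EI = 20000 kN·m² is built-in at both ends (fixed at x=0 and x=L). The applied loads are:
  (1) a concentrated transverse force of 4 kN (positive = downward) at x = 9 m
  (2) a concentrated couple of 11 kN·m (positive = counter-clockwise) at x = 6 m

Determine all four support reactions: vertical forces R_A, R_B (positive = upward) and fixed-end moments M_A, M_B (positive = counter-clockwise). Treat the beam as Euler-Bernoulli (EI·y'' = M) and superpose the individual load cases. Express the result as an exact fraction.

R_A = 2 kN, M_A = 5 kN·m, R_B = 2 kN, M_B = -4 kN·m

Load 1 — point force P=4 kN at a=9 m (b=L-a=3):
  R_A = Pb²(3a+b)/L³ = 4·3²·(3·9+3)/12³ = 5/8 kN
  M_A = Pab²/L² = 4·9·3²/12² = 9/4 kN·m
  R_B = Pa²(a+3b)/L³ = 4·9²·(9+3·3)/12³ = 27/8 kN
  M_B = -Pa²b/L² = -4·9²·3/12² = -27/4 kN·m
Load 2 — applied couple M₀=11 kN·m at a=6 m (b=L-a=6):
  R_A = 6M₀ab/L³ = 6·11·6·6/12³ = 11/8 kN
  M_A = M₀b(2a-b)/L² = 11·6·(2·6-6)/12² = 11/4 kN·m
  R_B = -6M₀ab/L³ = -6·11·6·6/12³ = -11/8 kN
  M_B = M₀a(2b-a)/L² = 11·6·(2·6-6)/12² = 11/4 kN·m
Superposition: R_A = 2 kN, M_A = 5 kN·m, R_B = 2 kN, M_B = -4 kN·m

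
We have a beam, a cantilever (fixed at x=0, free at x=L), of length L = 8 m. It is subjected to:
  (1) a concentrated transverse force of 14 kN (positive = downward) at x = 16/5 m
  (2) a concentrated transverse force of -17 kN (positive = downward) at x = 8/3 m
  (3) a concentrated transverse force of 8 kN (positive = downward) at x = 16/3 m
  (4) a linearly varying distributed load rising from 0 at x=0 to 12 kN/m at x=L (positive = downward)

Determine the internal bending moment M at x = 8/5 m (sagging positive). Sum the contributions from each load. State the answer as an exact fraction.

Load 1 — point force P=14 kN at a=16/5 m (b=L-a=24/5):
  M_1 = -P(a-x)  [x≤a] = -14·((16/5)-(8/5)) = -112/5 kN·m
Load 2 — point force P=-17 kN at a=8/3 m (b=L-a=16/3):
  M_2 = -P(a-x)  [x≤a] = -(-17)·((8/3)-(8/5)) = 272/15 kN·m
Load 3 — point force P=8 kN at a=16/3 m (b=L-a=8/3):
  M_3 = -P(a-x)  [x≤a] = -8·((16/3)-(8/5)) = -448/15 kN·m
Load 4 — triangular load w₀=12 kN/m (0→w₀ over full span):
  M_4 = w₀Lx/2 - w₀L²/3 - w₀x³/(6L) = 12·8·(8/5)/2 - 12·8²/3 - 12·(8/5)³/(6·8) = -22528/125 kN·m
Superposition: M = Σ M_i = -80384/375 kN·m ≈ -214.357333 kN·m

M(8/5) = -80384/375 kN·m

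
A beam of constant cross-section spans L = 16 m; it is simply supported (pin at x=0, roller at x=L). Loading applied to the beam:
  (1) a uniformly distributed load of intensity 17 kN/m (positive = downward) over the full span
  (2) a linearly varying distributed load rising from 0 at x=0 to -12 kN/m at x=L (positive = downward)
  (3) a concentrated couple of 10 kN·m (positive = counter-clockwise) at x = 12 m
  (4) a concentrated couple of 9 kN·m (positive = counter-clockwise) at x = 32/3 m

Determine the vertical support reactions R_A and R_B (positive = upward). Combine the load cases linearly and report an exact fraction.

Load 1 — uniform load w=17 kN/m over full span:
  R_A = wL/2 = 17·16/2 = 136 kN
  R_B = wL/2 = 17·16/2 = 136 kN
Load 2 — triangular load w₀=-12 kN/m (0→w₀ over full span):
  R_A = w₀L/6 = (-12)·16/6 = -32 kN
  R_B = w₀L/3 = (-12)·16/3 = -64 kN
Load 3 — applied couple M₀=10 kN·m at a=12 m (b=L-a=4):
  R_A = M₀/L = 10/16 = 5/8 kN
  R_B = -M₀/L = -10/16 = -5/8 kN
Load 4 — applied couple M₀=9 kN·m at a=32/3 m (b=L-a=16/3):
  R_A = M₀/L = 9/16 kN
  R_B = -M₀/L = -9/16 kN
Superposition: R_A = 1683/16 kN, R_B = 1133/16 kN

R_A = 1683/16 kN, R_B = 1133/16 kN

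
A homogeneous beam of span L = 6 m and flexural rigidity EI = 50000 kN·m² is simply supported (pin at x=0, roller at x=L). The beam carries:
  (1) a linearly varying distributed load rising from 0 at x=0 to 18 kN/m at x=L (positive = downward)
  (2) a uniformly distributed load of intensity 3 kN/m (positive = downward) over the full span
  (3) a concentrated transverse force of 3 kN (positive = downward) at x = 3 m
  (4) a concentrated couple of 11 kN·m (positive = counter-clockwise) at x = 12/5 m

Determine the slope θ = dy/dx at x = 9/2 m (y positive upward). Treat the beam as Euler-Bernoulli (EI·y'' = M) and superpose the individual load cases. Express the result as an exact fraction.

θ(9/2) = 241151/160000000 rad

Load 1 — triangular load w₀=18 kN/m (0→w₀ over full span):
  θ_1 = -w₀(7L⁴-30L²x²+15x⁴)/(360LEI) = -18·(7·6⁴-30·6²·(9/2)²+15·(9/2)⁴)/(360·6·50000) = 35451/32000000 rad
Load 2 — uniform load w=3 kN/m over full span:
  θ_2 = -w(L³-6Lx²+4x³)/(24EI) = -3·(6³-6·6·(9/2)²+4·(9/2)³)/(24·50000) = 297/800000 rad
Load 3 — point force P=3 kN at a=3 m (b=L-a=3):
  θ_3 = -Pa(2L²-6Lx+3x²+a²)/(6LEI)  [x>a] = -3·3·(2·6²-6·6·(9/2)+3·(9/2)²+3²)/(6·6·50000) = 81/800000 rad
Load 4 — applied couple M₀=11 kN·m at a=12/5 m (b=L-a=18/5):
  θ_4 = (M₀x²/(2L)-M₀(x-a)+C₁)/EI  [x>a] with C₁=M₀(3b²-L²)/(6L)=22/25 = (11·(9/2)²/(2·6)-11·((9/2)-(12/5))+(22/25))/50000 = -1463/20000000 rad
Superposition: θ = Σ θ_i = 241151/160000000 rad ≈ 0.001507 rad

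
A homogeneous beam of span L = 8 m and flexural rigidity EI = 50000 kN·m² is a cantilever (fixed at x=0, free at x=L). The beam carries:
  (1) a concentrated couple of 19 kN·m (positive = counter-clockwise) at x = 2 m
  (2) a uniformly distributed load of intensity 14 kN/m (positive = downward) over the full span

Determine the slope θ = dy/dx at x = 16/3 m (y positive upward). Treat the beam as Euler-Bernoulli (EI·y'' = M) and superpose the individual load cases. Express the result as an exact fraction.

θ(16/3) = -45053/2025000 rad

Load 1 — applied couple M₀=19 kN·m at a=2 m (b=L-a=6):
  θ_1 = M₀a/EI  [x>a] = 19·2/50000 = 19/25000 rad
Load 2 — uniform load w=14 kN/m over full span:
  θ_2 = -wx(x²-3Lx+3L²)/(6EI) = -14·(16/3)·((16/3)²-3·8·(16/3)+3·8²)/(6·50000) = -5824/253125 rad
Superposition: θ = Σ θ_i = -45053/2025000 rad ≈ -0.022248 rad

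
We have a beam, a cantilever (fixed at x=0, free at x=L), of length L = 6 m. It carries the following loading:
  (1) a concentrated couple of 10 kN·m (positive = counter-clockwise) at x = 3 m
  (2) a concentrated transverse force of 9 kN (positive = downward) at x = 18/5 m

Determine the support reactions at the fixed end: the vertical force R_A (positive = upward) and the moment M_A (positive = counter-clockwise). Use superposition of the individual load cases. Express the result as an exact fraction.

R_A = 9 kN, M_A = 112/5 kN·m

Load 1 — applied couple M₀=10 kN·m at a=3 m (b=L-a=3):
  R_A = 0 kN
  M_A = -M₀ = -10 kN·m
Load 2 — point force P=9 kN at a=18/5 m (b=L-a=12/5):
  R_A = P = 9 kN
  M_A = Pa = 9·(18/5) = 162/5 kN·m
Superposition: R_A = 9 kN, M_A = 112/5 kN·m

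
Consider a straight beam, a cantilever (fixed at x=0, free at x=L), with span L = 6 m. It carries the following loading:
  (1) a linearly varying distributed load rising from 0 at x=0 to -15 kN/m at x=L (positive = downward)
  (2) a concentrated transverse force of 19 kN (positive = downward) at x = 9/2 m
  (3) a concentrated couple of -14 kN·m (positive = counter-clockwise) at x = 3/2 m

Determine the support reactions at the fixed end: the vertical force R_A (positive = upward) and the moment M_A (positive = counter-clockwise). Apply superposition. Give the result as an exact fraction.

R_A = -26 kN, M_A = -161/2 kN·m

Load 1 — triangular load w₀=-15 kN/m (0→w₀ over full span):
  R_A = w₀L/2 = (-15)·6/2 = -45 kN
  M_A = w₀L²/3 = (-15)·6²/3 = -180 kN·m
Load 2 — point force P=19 kN at a=9/2 m (b=L-a=3/2):
  R_A = P = 19 kN
  M_A = Pa = 19·(9/2) = 171/2 kN·m
Load 3 — applied couple M₀=-14 kN·m at a=3/2 m (b=L-a=9/2):
  R_A = 0 kN
  M_A = -M₀ = -(-14) = 14 kN·m
Superposition: R_A = -26 kN, M_A = -161/2 kN·m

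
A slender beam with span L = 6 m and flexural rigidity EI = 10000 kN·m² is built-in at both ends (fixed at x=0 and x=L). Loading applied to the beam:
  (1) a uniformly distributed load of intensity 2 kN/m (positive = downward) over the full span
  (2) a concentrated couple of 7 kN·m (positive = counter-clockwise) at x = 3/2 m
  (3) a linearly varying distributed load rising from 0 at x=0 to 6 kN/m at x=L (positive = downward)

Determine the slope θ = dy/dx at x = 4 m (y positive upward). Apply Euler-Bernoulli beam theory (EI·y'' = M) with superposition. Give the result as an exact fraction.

Load 1 — uniform load w=2 kN/m over full span:
  θ_1 = -wx(L-x)(L-2x)/(12EI) = -2·4·(6-4)·(6-2·4)/(12·10000) = 1/3750 rad
Load 2 — applied couple M₀=7 kN·m at a=3/2 m (b=L-a=9/2):
  θ_2 = (R_Ax²/2 - M_Ax - M₀(x-a))/EI  [x>a] with R_A=21/16, M_A=-21/16 = ((21/16)·4²/2 - (-21/16)·4 - 7·(4-(3/2)))/10000 = -7/40000 rad
Load 3 — triangular load w₀=6 kN/m (0→w₀ over full span):
  θ_3 = -w₀(2x(L-x)(L-2x)(x+2L)+x²(L-x)²)/(120LEI) = -6·(2·4·(6-4)·(6-2·4)·(4+2·6)+4²·(6-4)²)/(120·6·10000) = 7/18750 rad
Superposition: θ = Σ θ_i = 93/200000 rad ≈ 0.000465 rad

θ(4) = 93/200000 rad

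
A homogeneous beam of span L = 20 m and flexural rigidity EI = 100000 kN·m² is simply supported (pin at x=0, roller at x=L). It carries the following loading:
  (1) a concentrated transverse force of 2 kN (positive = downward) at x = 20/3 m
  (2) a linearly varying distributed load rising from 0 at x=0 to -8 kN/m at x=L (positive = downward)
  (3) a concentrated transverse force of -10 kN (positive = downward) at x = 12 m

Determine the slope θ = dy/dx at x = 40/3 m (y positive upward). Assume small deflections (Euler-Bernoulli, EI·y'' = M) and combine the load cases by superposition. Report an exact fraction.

Load 1 — point force P=2 kN at a=20/3 m (b=L-a=40/3):
  θ_1 = -Pa(2L²-6Lx+3x²+a²)/(6LEI)  [x>a] = -2·(20/3)·(2·20²-6·20·(40/3)+3·(40/3)²+(20/3)²)/(6·20·100000) = 1/4050 rad
Load 2 — triangular load w₀=-8 kN/m (0→w₀ over full span):
  θ_2 = -w₀(7L⁴-30L²x²+15x⁴)/(360LEI) = -(-8)·(7·20⁴-30·20²·(40/3)²+15·(40/3)⁴)/(360·20·100000) = -182/30375 rad
Load 3 — point force P=-10 kN at a=12 m (b=L-a=8):
  θ_3 = -Pa(2L²-6Lx+3x²+a²)/(6LEI)  [x>a] = -(-10)·12·(2·20²-6·20·(40/3)+3·(40/3)²+12²)/(6·20·100000) = -23/18750 rad
Superposition: θ = Σ θ_i = -5294/759375 rad ≈ -0.006972 rad

θ(40/3) = -5294/759375 rad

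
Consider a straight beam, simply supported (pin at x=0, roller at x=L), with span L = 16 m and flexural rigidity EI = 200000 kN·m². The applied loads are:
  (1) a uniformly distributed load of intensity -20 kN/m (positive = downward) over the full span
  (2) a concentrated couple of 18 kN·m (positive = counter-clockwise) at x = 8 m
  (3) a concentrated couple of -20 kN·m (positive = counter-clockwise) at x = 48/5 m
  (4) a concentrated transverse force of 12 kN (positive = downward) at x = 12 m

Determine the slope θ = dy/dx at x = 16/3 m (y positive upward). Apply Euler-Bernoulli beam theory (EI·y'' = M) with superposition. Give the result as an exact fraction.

θ(16/3) = 159983/20250000 rad

Load 1 — uniform load w=-20 kN/m over full span:
  θ_1 = -w(L³-6Lx²+4x³)/(24EI) = -(-20)·(16³-6·16·(16/3)²+4·(16/3)³)/(24·200000) = 416/50625 rad
Load 2 — applied couple M₀=18 kN·m at a=8 m (b=L-a=8):
  θ_2 = (M₀x²/(2L)+C₁)/EI  [x≤a] with C₁=M₀(3b²-L²)/(6L)=-12 = (18·(16/3)²/(2·16)+(-12))/200000 = 1/50000 rad
Load 3 — applied couple M₀=-20 kN·m at a=48/5 m (b=L-a=32/5):
  θ_3 = (M₀x²/(2L)+C₁)/EI  [x≤a] with C₁=M₀(3b²-L²)/(6L)=416/15 = ((-20)·(16/3)²/(2·16)+(416/15))/200000 = 7/140625 rad
Load 4 — point force P=12 kN at a=12 m (b=L-a=4):
  θ_4 = -Pb(L²-b²-3x²)/(6LEI)  [x≤a] = -12·4·(16²-4²-3·(16/3)²)/(6·16·200000) = -29/75000 rad
Superposition: θ = Σ θ_i = 159983/20250000 rad ≈ 0.007900 rad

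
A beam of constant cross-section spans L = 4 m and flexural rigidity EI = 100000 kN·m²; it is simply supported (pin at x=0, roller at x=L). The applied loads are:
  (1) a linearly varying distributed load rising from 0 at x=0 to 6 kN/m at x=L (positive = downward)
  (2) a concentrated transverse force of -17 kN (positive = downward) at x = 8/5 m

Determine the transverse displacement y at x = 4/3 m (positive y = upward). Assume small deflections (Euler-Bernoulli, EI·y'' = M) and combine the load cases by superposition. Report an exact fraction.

y(4/3) = 10207/94921875 m

Load 1 — triangular load w₀=6 kN/m (0→w₀ over full span):
  y_1 = -w₀x(7L⁴-10L²x²+3x⁴)/(360LEI) = -6·(4/3)·(7·4⁴-10·4²·(4/3)²+3·(4/3)⁴)/(360·4·100000) = -64/759375 m
Load 2 — point force P=-17 kN at a=8/5 m (b=L-a=12/5):
  y_2 = -Pbx(L²-b²-x²)/(6LEI)  [x≤a] = -(-17)·(12/5)·(4/3)·(4²-(12/5)²-(4/3)²)/(6·4·100000) = 2023/10546875 m
Superposition: y = Σ y_i = 10207/94921875 m ≈ 0.000108 m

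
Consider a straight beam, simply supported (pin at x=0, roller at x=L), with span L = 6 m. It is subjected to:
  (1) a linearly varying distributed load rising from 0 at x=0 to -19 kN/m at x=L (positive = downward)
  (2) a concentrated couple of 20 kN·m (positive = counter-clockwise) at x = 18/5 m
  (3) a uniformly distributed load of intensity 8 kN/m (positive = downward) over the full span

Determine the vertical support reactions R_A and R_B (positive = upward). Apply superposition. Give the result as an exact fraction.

Load 1 — triangular load w₀=-19 kN/m (0→w₀ over full span):
  R_A = w₀L/6 = (-19)·6/6 = -19 kN
  R_B = w₀L/3 = (-19)·6/3 = -38 kN
Load 2 — applied couple M₀=20 kN·m at a=18/5 m (b=L-a=12/5):
  R_A = M₀/L = 20/6 = 10/3 kN
  R_B = -M₀/L = -20/6 = -10/3 kN
Load 3 — uniform load w=8 kN/m over full span:
  R_A = wL/2 = 8·6/2 = 24 kN
  R_B = wL/2 = 8·6/2 = 24 kN
Superposition: R_A = 25/3 kN, R_B = -52/3 kN

R_A = 25/3 kN, R_B = -52/3 kN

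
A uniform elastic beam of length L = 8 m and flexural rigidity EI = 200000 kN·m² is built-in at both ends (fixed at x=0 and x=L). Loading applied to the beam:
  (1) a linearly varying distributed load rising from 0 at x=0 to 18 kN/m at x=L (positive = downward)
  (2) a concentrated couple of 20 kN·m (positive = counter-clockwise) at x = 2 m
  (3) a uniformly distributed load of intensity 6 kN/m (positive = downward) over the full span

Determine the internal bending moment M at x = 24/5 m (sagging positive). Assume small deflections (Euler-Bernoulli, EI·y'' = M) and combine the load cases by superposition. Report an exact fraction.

M(24/5) = 17569/500 kN·m

Load 1 — triangular load w₀=18 kN/m (0→w₀ over full span):
  M_1 = 3w₀Lx/20 - w₀L²/30 - w₀x³/(6L) = 3·18·8·(24/5)/20 - 18·8²/30 - 18·(24/5)³/(6·8) = 2976/125 kN·m
Load 2 — applied couple M₀=20 kN·m at a=2 m (b=L-a=6):
  M_2 = R_Ax - M_A - M₀  [x>a] with R_A=45/16, M_A=-15/4 = (45/16)·(24/5) - (-15/4) - 20 = -11/4 kN·m
Load 3 — uniform load w=6 kN/m over full span:
  M_3 = wLx/2 - wL²/12 - wx²/2 = 6·8·(24/5)/2 - 6·8²/12 - 6·(24/5)²/2 = 352/25 kN·m
Superposition: M = Σ M_i = 17569/500 kN·m ≈ 35.138000 kN·m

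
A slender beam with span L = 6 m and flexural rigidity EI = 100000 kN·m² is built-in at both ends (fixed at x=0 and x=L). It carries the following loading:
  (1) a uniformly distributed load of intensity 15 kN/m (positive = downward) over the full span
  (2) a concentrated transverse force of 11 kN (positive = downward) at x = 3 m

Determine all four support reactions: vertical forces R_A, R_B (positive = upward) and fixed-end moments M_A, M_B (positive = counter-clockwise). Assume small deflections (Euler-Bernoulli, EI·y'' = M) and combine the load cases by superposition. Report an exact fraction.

R_A = 101/2 kN, M_A = 213/4 kN·m, R_B = 101/2 kN, M_B = -213/4 kN·m

Load 1 — uniform load w=15 kN/m over full span:
  R_A = wL/2 = 15·6/2 = 45 kN
  M_A = wL²/12 = 15·6²/12 = 45 kN·m
  R_B = wL/2 = 15·6/2 = 45 kN
  M_B = -wL²/12 = -15·6²/12 = -45 kN·m
Load 2 — point force P=11 kN at a=3 m (b=L-a=3):
  R_A = Pb²(3a+b)/L³ = 11·3²·(3·3+3)/6³ = 11/2 kN
  M_A = Pab²/L² = 11·3·3²/6² = 33/4 kN·m
  R_B = Pa²(a+3b)/L³ = 11·3²·(3+3·3)/6³ = 11/2 kN
  M_B = -Pa²b/L² = -11·3²·3/6² = -33/4 kN·m
Superposition: R_A = 101/2 kN, M_A = 213/4 kN·m, R_B = 101/2 kN, M_B = -213/4 kN·m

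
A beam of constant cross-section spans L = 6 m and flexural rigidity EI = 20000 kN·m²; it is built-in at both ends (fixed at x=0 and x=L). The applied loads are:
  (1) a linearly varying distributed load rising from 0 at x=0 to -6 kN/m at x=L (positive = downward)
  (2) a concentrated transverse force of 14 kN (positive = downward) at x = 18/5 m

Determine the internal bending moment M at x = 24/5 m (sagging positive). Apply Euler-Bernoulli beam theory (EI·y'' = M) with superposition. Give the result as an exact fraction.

Load 1 — triangular load w₀=-6 kN/m (0→w₀ over full span):
  M_1 = 3w₀Lx/20 - w₀L²/30 - w₀x³/(6L) = 3·(-6)·6·(24/5)/20 - (-6)·6²/30 - (-6)·(24/5)³/(6·6) = -36/125 kN·m
Load 2 — point force P=14 kN at a=18/5 m (b=L-a=12/5):
  M_2 = Pa²(a+3b)(L-x)/L³ - Pa²b/L²  [x>a] = 14·(18/5)²·((18/5)+3·(12/5))·(6-(24/5))/6³ - 14·(18/5)²·(12/5)/6² = -756/625 kN·m
Superposition: M = Σ M_i = -936/625 kN·m ≈ -1.497600 kN·m

M(24/5) = -936/625 kN·m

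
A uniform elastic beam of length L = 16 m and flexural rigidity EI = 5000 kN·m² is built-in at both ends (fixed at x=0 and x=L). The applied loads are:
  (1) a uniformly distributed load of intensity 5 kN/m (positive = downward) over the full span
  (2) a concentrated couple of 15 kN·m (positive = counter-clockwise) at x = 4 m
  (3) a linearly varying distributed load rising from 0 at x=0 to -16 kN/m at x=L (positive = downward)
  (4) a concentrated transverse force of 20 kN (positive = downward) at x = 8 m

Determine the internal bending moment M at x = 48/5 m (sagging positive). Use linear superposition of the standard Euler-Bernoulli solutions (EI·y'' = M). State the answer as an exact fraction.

M(48/5) = -94679/6000 kN·m

Load 1 — uniform load w=5 kN/m over full span:
  M_1 = wLx/2 - wL²/12 - wx²/2 = 5·16·(48/5)/2 - 5·16²/12 - 5·(48/5)²/2 = 704/15 kN·m
Load 2 — applied couple M₀=15 kN·m at a=4 m (b=L-a=12):
  M_2 = R_Ax - M_A - M₀  [x>a] with R_A=135/128, M_A=-45/16 = (135/128)·(48/5) - (-45/16) - 15 = -33/16 kN·m
Load 3 — triangular load w₀=-16 kN/m (0→w₀ over full span):
  M_3 = 3w₀Lx/20 - w₀L²/30 - w₀x³/(6L) = 3·(-16)·16·(48/5)/20 - (-16)·16²/30 - (-16)·(48/5)³/(6·16) = -31744/375 kN·m
Load 4 — point force P=20 kN at a=8 m (b=L-a=8):
  M_4 = Pa²(a+3b)(L-x)/L³ - Pa²b/L²  [x>a] = 20·8²·(8+3·8)·(16-(48/5))/16³ - 20·8²·8/16² = 24 kN·m
Superposition: M = Σ M_i = -94679/6000 kN·m ≈ -15.779833 kN·m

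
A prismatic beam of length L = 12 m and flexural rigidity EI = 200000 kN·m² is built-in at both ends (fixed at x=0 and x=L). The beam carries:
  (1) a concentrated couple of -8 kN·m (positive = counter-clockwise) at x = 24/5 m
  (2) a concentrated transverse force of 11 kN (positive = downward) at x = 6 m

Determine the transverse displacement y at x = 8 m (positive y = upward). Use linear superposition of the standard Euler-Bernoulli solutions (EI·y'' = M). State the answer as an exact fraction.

y(8) = -1567/3750000 m

Load 1 — applied couple M₀=-8 kN·m at a=24/5 m (b=L-a=36/5):
  y_1 = (R_Ax³/6 - M_Ax²/2 - M₀(x-a)²/2)/EI  [x>a] with R_A=-24/25, M_A=-24/25 = ((-24/25)·8³/6 - (-24/25)·8²/2 - (-8)·(8-(24/5))²/2)/200000 = -4/78125 m
Load 2 — point force P=11 kN at a=6 m (b=L-a=6):
  y_2 = -Pa²(L-x)²(3bL-(3b+a)(L-x))/(6L³EI)  [x>a] = -11·6²·(12-8)²·(3·6·12-(3·6+6)·(12-8))/(6·12³·200000) = -11/30000 m
Superposition: y = Σ y_i = -1567/3750000 m ≈ -0.000418 m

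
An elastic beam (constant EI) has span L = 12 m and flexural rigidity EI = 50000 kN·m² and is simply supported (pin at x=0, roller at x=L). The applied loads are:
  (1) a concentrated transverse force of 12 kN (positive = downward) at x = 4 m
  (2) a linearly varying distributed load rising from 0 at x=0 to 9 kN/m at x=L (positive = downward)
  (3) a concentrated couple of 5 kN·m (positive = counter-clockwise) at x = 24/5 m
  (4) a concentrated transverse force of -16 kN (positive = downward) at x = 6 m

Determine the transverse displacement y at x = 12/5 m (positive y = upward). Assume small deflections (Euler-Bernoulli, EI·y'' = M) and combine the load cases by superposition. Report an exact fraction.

Load 1 — point force P=12 kN at a=4 m (b=L-a=8):
  y_1 = -Pbx(L²-b²-x²)/(6LEI)  [x≤a] = -12·8·(12/5)·(12²-8²-(12/5)²)/(6·12·50000) = -1856/390625 m
Load 2 — triangular load w₀=9 kN/m (0→w₀ over full span):
  y_2 = -w₀x(7L⁴-10L²x²+3x⁴)/(360LEI) = -9·(12/5)·(7·12⁴-10·12²·(12/5)²+3·(12/5)⁴)/(360·12·50000) = -668736/48828125 m
Load 3 — applied couple M₀=5 kN·m at a=24/5 m (b=L-a=36/5):
  y_3 = (M₀x³/(6L)+C₁x)/EI  [x≤a] with C₁=M₀(3b²-L²)/(6L)=4/5 = (5·(12/5)³/(6·12)+(4/5)·(12/5))/50000 = 9/156250 m
Load 4 — point force P=-16 kN at a=6 m (b=L-a=6):
  y_4 = -Pbx(L²-b²-x²)/(6LEI)  [x≤a] = -(-16)·6·(12/5)·(12²-6²-(12/5)²)/(6·12·50000) = 2556/390625 m
Superposition: y = Σ y_i = -1156847/97656250 m ≈ -0.011846 m

y(12/5) = -1156847/97656250 m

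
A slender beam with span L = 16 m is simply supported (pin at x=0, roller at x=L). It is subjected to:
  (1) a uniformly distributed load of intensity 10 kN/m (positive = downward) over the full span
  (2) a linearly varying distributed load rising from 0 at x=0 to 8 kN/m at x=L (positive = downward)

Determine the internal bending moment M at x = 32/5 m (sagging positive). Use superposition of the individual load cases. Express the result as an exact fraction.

Load 1 — uniform load w=10 kN/m over full span:
  M_1 = wx(L-x)/2 = 10·(32/5)·(16-(32/5))/2 = 1536/5 kN·m
Load 2 — triangular load w₀=8 kN/m (0→w₀ over full span):
  M_2 = w₀Lx/6 - w₀x³/(6L) = 8·16·(32/5)/6 - 8·(32/5)³/(6·16) = 14336/125 kN·m
Superposition: M = Σ M_i = 52736/125 kN·m ≈ 421.888000 kN·m

M(32/5) = 52736/125 kN·m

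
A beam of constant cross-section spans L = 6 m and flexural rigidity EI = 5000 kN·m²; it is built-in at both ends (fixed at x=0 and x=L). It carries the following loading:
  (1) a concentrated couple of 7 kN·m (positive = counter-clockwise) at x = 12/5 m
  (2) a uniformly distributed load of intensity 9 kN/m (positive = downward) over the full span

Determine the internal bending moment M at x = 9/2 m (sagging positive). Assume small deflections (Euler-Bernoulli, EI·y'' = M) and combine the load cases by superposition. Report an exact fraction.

M(9/2) = 619/200 kN·m

Load 1 — applied couple M₀=7 kN·m at a=12/5 m (b=L-a=18/5):
  M_1 = R_Ax - M_A - M₀  [x>a] with R_A=42/25, M_A=21/25 = (42/25)·(9/2) - (21/25) - 7 = -7/25 kN·m
Load 2 — uniform load w=9 kN/m over full span:
  M_2 = wLx/2 - wL²/12 - wx²/2 = 9·6·(9/2)/2 - 9·6²/12 - 9·(9/2)²/2 = 27/8 kN·m
Superposition: M = Σ M_i = 619/200 kN·m ≈ 3.095000 kN·m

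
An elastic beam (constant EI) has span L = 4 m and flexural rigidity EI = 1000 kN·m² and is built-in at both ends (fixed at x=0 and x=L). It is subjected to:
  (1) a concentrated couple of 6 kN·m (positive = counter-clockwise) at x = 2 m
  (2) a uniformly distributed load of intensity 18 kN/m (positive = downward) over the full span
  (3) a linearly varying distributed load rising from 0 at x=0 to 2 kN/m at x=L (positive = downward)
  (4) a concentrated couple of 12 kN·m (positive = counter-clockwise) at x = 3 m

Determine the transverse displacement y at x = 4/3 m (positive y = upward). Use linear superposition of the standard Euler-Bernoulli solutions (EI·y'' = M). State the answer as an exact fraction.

Load 1 — applied couple M₀=6 kN·m at a=2 m (b=L-a=2):
  y_1 = (R_Ax³/6 - M_Ax²/2)/EI  [x≤a] with R_A=9/4, M_A=3/2 = ((9/4)·(4/3)³/6 - (3/2)·(4/3)²/2)/1000 = -1/2250 m
Load 2 — uniform load w=18 kN/m over full span:
  y_2 = -wx²(L-x)²/(24EI) = -18·(4/3)²·(4-(4/3))²/(24·1000) = -32/3375 m
Load 3 — triangular load w₀=2 kN/m (0→w₀ over full span):
  y_3 = -w₀x²(L-x)²(x+2L)/(120LEI) = -2·(4/3)²·(4-(4/3))²·((4/3)+2·4)/(120·4·1000) = -224/455625 m
Load 4 — applied couple M₀=12 kN·m at a=3 m (b=L-a=1):
  y_4 = (R_Ax³/6 - M_Ax²/2)/EI  [x≤a] with R_A=27/8, M_A=15/4 = ((27/8)·(4/3)³/6 - (15/4)·(4/3)²/2)/1000 = -1/500 m
Superposition: y = Σ y_i = -22631/1822500 m ≈ -0.012418 m

y(4/3) = -22631/1822500 m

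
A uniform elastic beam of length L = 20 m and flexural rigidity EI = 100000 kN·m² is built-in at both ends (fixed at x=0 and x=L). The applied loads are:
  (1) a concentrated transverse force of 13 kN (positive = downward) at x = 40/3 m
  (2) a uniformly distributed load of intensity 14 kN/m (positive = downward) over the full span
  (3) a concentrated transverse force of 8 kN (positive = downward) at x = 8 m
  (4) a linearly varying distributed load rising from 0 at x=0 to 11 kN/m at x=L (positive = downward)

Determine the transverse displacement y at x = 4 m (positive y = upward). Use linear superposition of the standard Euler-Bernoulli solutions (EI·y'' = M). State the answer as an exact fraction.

Load 1 — point force P=13 kN at a=40/3 m (b=L-a=20/3):
  y_1 = -Pb²x²(3aL-(3a+b)x)/(6L³EI)  [x≤a] = -13·(20/3)²·4²·(3·(40/3)·20-(3·(40/3)+(20/3))·4)/(6·20³·100000) = -299/253125 m
Load 2 — uniform load w=14 kN/m over full span:
  y_2 = -wx²(L-x)²/(24EI) = -14·4²·(20-4)²/(24·100000) = -224/9375 m
Load 3 — point force P=8 kN at a=8 m (b=L-a=12):
  y_3 = -Pb²x²(3aL-(3a+b)x)/(6L³EI)  [x≤a] = -8·12²·4²·(3·8·20-(3·8+12)·4)/(6·20³·100000) = -504/390625 m
Load 4 — triangular load w₀=11 kN/m (0→w₀ over full span):
  y_4 = -w₀x²(L-x)²(x+2L)/(120LEI) = -11·4²·(20-4)²·(4+2·20)/(120·20·100000) = -1936/234375 m
Superposition: y = Σ y_i = -1095559/31640625 m ≈ -0.034625 m

y(4) = -1095559/31640625 m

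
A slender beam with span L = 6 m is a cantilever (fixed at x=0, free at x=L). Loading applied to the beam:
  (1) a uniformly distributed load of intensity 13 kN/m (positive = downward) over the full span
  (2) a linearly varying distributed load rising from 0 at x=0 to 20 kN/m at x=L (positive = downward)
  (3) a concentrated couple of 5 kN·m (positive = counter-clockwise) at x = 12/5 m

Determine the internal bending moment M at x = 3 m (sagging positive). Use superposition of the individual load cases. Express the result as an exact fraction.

Load 1 — uniform load w=13 kN/m over full span:
  M_1 = -w(L-x)²/2 = -13·(6-3)²/2 = -117/2 kN·m
Load 2 — triangular load w₀=20 kN/m (0→w₀ over full span):
  M_2 = w₀Lx/2 - w₀L²/3 - w₀x³/(6L) = 20·6·3/2 - 20·6²/3 - 20·3³/(6·6) = -75 kN·m
Load 3 — applied couple M₀=5 kN·m at a=12/5 m (b=L-a=18/5):
  M_3 = 0  [x>a] = 0 kN·m
Superposition: M = Σ M_i = -267/2 kN·m ≈ -133.500000 kN·m

M(3) = -267/2 kN·m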